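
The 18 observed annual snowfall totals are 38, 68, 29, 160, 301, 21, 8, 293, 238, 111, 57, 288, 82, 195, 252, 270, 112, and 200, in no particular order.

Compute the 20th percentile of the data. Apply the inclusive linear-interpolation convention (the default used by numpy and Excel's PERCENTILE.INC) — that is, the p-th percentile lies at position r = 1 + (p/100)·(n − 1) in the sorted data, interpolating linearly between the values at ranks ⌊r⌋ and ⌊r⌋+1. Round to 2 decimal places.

45.60

Sorted: 8, 21, 29, 38, 57, 68, 82, 111, 112, 160, 195, 200, 238, 252, 270, 288, 293, 301.
n = 18.
r = 1 + (20/100)·(18 − 1) = 1 + 3.4 = 4.4.
Rank 4 is 38 and rank 5 is 57.
Interpolate: 38 + 0.4·(57 − 38) = 38 + 0.4·19 = 45.6.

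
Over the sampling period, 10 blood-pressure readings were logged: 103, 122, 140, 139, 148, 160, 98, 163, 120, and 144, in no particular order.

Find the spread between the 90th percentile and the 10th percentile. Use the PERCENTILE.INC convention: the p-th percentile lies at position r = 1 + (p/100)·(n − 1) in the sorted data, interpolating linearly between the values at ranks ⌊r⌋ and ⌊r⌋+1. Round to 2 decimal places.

57.80

Sorted: 98, 103, 120, 122, 139, 140, 144, 148, 160, 163.
n = 10.
P10: r = 1.9; ranks 1–2 are 98, 103; interpolating gives 102.5.
P90: r = 9.1; ranks 9–10 are 160, 163; interpolating gives 160.3.
Difference: 160.3 − 102.5 = 57.8.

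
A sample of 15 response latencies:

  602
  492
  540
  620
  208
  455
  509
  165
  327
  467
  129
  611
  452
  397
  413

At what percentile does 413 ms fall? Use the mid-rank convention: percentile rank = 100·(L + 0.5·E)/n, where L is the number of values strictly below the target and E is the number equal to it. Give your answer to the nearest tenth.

Sorted: 129, 165, 208, 327, 397, 413, 452, 455, 467, 492, 509, 540, 602, 611, 620.
Count below 413: L = 5; count equal: E = 1; n = 15.
Percentile rank = 100·(5 + 0.5·1)/15 = 100·5.5/15 = 36.67.

36.7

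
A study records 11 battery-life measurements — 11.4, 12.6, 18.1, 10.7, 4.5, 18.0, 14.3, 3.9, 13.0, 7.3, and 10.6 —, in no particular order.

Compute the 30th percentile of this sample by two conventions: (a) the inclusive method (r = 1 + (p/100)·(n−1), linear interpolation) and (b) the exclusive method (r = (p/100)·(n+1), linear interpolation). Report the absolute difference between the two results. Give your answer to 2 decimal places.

Sorted: 3.9, 4.5, 7.3, 10.6, 10.7, 11.4, 12.6, 13.0, 14.3, 18.0, 18.1.
n = 11.
(a) r = 4 → value at rank 4 = 10.6.
(b) r = 3.6; between ranks 3 (7.3) and 4 (10.6): 9.28.
|10.6 − 9.28| = 1.32.

1.32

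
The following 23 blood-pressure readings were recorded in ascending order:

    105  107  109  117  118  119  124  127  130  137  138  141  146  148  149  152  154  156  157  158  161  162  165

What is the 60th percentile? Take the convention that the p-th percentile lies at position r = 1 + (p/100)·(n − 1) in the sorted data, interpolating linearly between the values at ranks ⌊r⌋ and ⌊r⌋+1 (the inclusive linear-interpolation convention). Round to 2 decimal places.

n = 23.
r = 1 + (60/100)·(23 − 1) = 1 + 13.2 = 14.2.
Rank 14 is 148 and rank 15 is 149.
Interpolate: 148 + 0.2·(149 − 148) = 148 + 0.2·1 = 148.2.

148.20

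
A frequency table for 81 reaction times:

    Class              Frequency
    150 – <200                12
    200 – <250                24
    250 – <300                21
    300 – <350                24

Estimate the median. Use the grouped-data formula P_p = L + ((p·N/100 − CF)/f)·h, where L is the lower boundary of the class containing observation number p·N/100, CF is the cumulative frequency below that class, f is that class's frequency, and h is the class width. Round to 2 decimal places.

260.71

N = 81; target position k = 50/100 · 81 = 40.5.
Cumulative frequencies: 12, 36, 57, 81.
Observation 40.5 falls in the class 250 – <300.
L = 250, CF = 36, f = 21, h = 50.
P50 = 250 + ((40.5 − 36)/21)·50 = 250 + 10.7143 = 260.714.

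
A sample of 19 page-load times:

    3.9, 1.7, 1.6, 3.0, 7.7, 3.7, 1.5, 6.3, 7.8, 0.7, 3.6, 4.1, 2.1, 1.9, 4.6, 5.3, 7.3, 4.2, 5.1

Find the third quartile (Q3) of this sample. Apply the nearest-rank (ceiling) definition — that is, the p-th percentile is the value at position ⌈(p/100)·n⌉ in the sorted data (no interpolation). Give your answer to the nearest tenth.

5.3

Sorted: 0.7, 1.5, 1.6, 1.7, 1.9, 2.1, 3.0, 3.6, 3.7, 3.9, 4.1, 4.2, 4.6, 5.1, 5.3, 6.3, 7.3, 7.7, 7.8.
n = 19.
Position = ⌈75/100 · 19⌉ = ⌈14.25⌉ = 15.
The value at rank 15 is 5.3.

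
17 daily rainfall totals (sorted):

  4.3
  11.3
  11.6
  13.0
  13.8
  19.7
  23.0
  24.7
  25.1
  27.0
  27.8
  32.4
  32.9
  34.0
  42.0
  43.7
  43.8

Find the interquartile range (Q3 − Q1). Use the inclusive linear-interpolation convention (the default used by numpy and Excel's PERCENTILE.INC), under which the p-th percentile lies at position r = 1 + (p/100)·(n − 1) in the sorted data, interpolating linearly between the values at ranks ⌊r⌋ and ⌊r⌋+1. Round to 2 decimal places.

n = 17.
P25: r = 5 (integer) → 13.8.
P75: r = 13 (integer) → 32.9.
Difference: 32.9 − 13.8 = 19.1.

19.10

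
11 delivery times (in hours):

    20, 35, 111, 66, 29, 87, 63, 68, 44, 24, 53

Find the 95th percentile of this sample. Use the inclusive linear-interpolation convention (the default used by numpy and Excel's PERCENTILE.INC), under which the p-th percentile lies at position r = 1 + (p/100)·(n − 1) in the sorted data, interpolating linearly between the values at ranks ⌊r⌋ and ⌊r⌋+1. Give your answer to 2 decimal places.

99.00

Sorted: 20, 24, 29, 35, 44, 53, 63, 66, 68, 87, 111.
n = 11.
r = 1 + (95/100)·(11 − 1) = 1 + 9.5 = 10.5.
Rank 10 is 87 and rank 11 is 111.
Interpolate: 87 + 0.5·(111 − 87) = 87 + 0.5·24 = 99.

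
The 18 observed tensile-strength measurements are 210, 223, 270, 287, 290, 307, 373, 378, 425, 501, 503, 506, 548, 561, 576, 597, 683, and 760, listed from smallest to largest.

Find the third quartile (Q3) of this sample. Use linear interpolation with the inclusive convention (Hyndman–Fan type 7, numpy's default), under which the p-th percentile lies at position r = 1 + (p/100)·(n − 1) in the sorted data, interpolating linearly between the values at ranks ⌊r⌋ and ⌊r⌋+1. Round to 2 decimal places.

557.75

n = 18.
r = 1 + (75/100)·(18 − 1) = 1 + 12.75 = 13.75.
Rank 13 is 548 and rank 14 is 561.
Interpolate: 548 + 0.75·(561 − 548) = 548 + 0.75·13 = 557.75.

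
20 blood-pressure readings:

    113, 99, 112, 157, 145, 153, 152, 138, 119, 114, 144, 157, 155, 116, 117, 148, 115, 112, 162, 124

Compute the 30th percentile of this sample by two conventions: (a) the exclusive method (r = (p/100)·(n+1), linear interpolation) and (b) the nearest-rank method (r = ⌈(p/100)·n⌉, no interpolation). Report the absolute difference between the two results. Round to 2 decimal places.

Sorted: 99, 112, 112, 113, 114, 115, 116, 117, 119, 124, 138, 144, 145, 148, 152, 153, 155, 157, 157, 162.
n = 20.
(a) r = 6.3; between ranks 6 (115) and 7 (116): 115.3.
(b) the nearest-rank method: rank 6 → 115.
|115.3 − 115| = 0.3.

0.30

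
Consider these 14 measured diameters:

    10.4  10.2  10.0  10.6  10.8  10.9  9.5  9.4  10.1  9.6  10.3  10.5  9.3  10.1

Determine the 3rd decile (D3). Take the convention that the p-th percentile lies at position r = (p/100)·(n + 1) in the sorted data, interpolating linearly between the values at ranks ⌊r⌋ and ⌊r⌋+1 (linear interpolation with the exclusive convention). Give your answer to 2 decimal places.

Sorted: 9.3, 9.4, 9.5, 9.6, 10.0, 10.1, 10.1, 10.2, 10.3, 10.4, 10.5, 10.6, 10.8, 10.9.
n = 14.
r = (30/100)·(14 + 1) = 4.5.
Rank 4 is 9.6 and rank 5 is 10.0.
Interpolate: 9.6 + 0.5·(10.0 − 9.6) = 9.6 + 0.5·0.4 = 9.8.

9.80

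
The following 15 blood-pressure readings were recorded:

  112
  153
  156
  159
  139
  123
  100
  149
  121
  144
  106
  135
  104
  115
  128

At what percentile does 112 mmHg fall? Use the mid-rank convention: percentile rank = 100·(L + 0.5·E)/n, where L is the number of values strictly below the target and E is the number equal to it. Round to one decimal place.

Sorted: 100, 104, 106, 112, 115, 121, 123, 128, 135, 139, 144, 149, 153, 156, 159.
Count below 112: L = 3; count equal: E = 1; n = 15.
Percentile rank = 100·(3 + 0.5·1)/15 = 100·3.5/15 = 23.33.

23.3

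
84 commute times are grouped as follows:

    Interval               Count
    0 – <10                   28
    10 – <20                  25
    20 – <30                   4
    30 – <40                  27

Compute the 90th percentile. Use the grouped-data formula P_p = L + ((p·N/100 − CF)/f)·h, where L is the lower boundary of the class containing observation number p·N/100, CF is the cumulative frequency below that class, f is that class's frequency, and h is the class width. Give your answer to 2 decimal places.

N = 84; target position k = 90/100 · 84 = 75.6.
Cumulative frequencies: 28, 53, 57, 84.
Observation 75.6 falls in the class 30 – <40.
L = 30, CF = 57, f = 27, h = 10.
P90 = 30 + ((75.6 − 57)/27)·10 = 30 + 6.88889 = 36.8889.

36.89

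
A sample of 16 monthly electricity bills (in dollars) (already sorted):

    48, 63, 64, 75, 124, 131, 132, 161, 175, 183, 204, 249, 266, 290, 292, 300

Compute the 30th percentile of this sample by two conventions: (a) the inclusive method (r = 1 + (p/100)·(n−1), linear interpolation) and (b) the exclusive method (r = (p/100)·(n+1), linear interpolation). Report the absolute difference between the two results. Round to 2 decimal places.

2.80

n = 16.
(a) r = 5.5; between ranks 5 (124) and 6 (131): 127.5.
(b) r = 5.1; between ranks 5 (124) and 6 (131): 124.7.
|127.5 − 124.7| = 2.8.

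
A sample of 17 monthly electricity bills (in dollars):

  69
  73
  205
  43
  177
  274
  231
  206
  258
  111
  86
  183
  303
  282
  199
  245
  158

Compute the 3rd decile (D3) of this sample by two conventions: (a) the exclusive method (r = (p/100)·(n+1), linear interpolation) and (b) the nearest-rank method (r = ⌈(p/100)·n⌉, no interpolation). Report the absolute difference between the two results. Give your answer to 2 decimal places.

28.20

Sorted: 43, 69, 73, 86, 111, 158, 177, 183, 199, 205, 206, 231, 245, 258, 274, 282, 303.
n = 17.
(a) r = 5.4; between ranks 5 (111) and 6 (158): 129.8.
(b) the nearest-rank method: rank 6 → 158.
|129.8 − 158| = 28.2.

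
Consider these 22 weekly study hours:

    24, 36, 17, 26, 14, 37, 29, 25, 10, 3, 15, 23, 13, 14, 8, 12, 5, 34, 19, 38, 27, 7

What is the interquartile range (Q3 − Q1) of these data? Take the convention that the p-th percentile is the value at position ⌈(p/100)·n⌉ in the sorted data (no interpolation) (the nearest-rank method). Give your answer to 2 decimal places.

Sorted: 3, 5, 7, 8, 10, 12, 13, 14, 14, 15, 17, 19, 23, 24, 25, 26, 27, 29, 34, 36, 37, 38.
n = 22.
P25: rank ⌈25/100·22⌉ = 6 → 12.
P75: rank ⌈75/100·22⌉ = 17 → 27.
Difference: 27 − 12 = 15.

15.00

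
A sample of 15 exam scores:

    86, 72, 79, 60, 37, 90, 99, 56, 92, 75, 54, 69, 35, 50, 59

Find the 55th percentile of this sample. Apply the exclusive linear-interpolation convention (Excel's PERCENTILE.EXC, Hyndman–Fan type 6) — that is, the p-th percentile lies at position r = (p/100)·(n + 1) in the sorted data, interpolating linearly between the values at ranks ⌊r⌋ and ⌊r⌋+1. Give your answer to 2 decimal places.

71.40

Sorted: 35, 37, 50, 54, 56, 59, 60, 69, 72, 75, 79, 86, 90, 92, 99.
n = 15.
r = (55/100)·(15 + 1) = 8.8.
Rank 8 is 69 and rank 9 is 72.
Interpolate: 69 + 0.8·(72 − 69) = 69 + 0.8·3 = 71.4.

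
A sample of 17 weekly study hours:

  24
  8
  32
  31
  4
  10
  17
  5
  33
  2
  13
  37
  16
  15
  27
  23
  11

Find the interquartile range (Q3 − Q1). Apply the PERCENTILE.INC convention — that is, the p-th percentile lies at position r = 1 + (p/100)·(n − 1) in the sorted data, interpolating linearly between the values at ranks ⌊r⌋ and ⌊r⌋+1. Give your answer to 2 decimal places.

17.00

Sorted: 2, 4, 5, 8, 10, 11, 13, 15, 16, 17, 23, 24, 27, 31, 32, 33, 37.
n = 17.
P25: r = 5 (integer) → 10.
P75: r = 13 (integer) → 27.
Difference: 27 − 10 = 17.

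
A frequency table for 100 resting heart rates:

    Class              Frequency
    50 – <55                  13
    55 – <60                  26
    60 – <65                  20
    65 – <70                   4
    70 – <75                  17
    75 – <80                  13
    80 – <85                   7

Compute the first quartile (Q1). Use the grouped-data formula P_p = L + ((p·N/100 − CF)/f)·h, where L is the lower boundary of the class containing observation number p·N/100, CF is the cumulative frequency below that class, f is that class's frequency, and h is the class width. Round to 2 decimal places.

57.31

N = 100; target position k = 25/100 · 100 = 25.
Cumulative frequencies: 13, 39, 59, 63, 80, 93, 100.
Observation 25 falls in the class 55 – <60.
L = 55, CF = 13, f = 26, h = 5.
P25 = 55 + ((25 − 13)/26)·5 = 55 + 2.30769 = 57.3077.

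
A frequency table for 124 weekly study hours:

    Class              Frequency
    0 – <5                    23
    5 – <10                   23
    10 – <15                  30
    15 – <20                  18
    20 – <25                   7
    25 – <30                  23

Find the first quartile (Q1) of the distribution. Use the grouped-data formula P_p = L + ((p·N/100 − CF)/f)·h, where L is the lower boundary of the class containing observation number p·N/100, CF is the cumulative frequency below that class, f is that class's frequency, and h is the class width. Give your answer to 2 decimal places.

6.74

N = 124; target position k = 25/100 · 124 = 31.
Cumulative frequencies: 23, 46, 76, 94, 101, 124.
Observation 31 falls in the class 5 – <10.
L = 5, CF = 23, f = 23, h = 5.
P25 = 5 + ((31 − 23)/23)·5 = 5 + 1.73913 = 6.73913.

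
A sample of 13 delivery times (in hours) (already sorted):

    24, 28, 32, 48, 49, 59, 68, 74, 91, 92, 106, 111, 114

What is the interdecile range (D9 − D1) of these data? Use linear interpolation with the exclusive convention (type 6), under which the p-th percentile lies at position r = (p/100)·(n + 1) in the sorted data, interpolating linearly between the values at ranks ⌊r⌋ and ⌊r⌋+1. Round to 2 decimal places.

n = 13.
P10: r = 1.4; ranks 1–2 are 24, 28; interpolating gives 25.6.
P90: r = 12.6; ranks 12–13 are 111, 114; interpolating gives 112.8.
Difference: 112.8 − 25.6 = 87.2.

87.20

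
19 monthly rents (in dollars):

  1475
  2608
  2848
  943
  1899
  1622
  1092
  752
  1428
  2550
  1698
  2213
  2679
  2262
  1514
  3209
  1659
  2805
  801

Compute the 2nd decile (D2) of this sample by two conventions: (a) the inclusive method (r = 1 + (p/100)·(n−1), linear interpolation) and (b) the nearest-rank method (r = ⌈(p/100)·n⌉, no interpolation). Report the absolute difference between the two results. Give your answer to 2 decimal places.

Sorted: 752, 801, 943, 1092, 1428, 1475, 1514, 1622, 1659, 1698, 1899, 2213, 2262, 2550, 2608, 2679, 2805, 2848, 3209.
n = 19.
(a) r = 4.6; between ranks 4 (1092) and 5 (1428): 1293.6.
(b) the nearest-rank method: rank 4 → 1092.
|1293.6 − 1092| = 201.6.

201.60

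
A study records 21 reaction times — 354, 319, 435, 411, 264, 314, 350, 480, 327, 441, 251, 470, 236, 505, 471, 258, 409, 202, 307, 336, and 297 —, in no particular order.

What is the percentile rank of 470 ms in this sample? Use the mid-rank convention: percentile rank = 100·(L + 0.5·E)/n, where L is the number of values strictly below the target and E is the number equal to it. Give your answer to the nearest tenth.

Sorted: 202, 236, 251, 258, 264, 297, 307, 314, 319, 327, 336, 350, 354, 409, 411, 435, 441, 470, 471, 480, 505.
Count below 470: L = 17; count equal: E = 1; n = 21.
Percentile rank = 100·(17 + 0.5·1)/21 = 100·17.5/21 = 83.33.

83.3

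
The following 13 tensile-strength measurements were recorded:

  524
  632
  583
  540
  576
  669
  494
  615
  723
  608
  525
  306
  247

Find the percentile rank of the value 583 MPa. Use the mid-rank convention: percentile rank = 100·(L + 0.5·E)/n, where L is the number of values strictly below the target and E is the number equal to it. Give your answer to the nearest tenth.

57.7

Sorted: 247, 306, 494, 524, 525, 540, 576, 583, 608, 615, 632, 669, 723.
Count below 583: L = 7; count equal: E = 1; n = 13.
Percentile rank = 100·(7 + 0.5·1)/13 = 100·7.5/13 = 57.69.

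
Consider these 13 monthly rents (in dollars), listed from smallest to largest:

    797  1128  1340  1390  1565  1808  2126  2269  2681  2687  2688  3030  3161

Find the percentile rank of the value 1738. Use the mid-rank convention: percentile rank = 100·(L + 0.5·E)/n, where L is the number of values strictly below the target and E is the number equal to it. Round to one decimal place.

Count below 1738: L = 5; count equal: E = 0; n = 13.
Percentile rank = 100·(5 + 0.5·0)/13 = 100·5/13 = 38.46.

38.5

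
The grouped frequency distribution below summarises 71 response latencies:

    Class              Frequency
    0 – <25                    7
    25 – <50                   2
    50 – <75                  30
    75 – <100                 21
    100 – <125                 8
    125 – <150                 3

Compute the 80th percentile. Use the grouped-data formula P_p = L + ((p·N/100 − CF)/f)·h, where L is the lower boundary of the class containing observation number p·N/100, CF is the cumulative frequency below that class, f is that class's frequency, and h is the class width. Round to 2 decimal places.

96.19

N = 71; target position k = 80/100 · 71 = 56.8.
Cumulative frequencies: 7, 9, 39, 60, 68, 71.
Observation 56.8 falls in the class 75 – <100.
L = 75, CF = 39, f = 21, h = 25.
P80 = 75 + ((56.8 − 39)/21)·25 = 75 + 21.1905 = 96.1905.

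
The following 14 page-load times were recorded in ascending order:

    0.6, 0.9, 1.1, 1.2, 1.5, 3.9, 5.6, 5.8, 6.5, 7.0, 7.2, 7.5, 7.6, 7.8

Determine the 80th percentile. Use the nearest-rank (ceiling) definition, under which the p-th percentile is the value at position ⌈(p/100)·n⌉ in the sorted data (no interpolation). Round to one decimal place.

n = 14.
Position = ⌈80/100 · 14⌉ = ⌈11.2⌉ = 12.
The value at rank 12 is 7.5.

7.5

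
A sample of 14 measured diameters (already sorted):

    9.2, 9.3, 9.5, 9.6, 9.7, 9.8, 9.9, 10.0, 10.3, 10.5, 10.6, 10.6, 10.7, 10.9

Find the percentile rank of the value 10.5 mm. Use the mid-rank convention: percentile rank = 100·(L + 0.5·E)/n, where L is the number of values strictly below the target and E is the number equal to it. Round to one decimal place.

67.9

Count below 10.5: L = 9; count equal: E = 1; n = 14.
Percentile rank = 100·(9 + 0.5·1)/14 = 100·9.5/14 = 67.86.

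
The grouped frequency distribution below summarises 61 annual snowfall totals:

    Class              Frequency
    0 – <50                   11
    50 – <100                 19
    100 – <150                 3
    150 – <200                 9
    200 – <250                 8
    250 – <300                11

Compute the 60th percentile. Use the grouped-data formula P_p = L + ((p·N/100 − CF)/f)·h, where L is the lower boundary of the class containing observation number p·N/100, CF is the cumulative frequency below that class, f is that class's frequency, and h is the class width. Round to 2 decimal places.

170.00

N = 61; target position k = 60/100 · 61 = 36.6.
Cumulative frequencies: 11, 30, 33, 42, 50, 61.
Observation 36.6 falls in the class 150 – <200.
L = 150, CF = 33, f = 9, h = 50.
P60 = 150 + ((36.6 − 33)/9)·50 = 150 + 20 = 170.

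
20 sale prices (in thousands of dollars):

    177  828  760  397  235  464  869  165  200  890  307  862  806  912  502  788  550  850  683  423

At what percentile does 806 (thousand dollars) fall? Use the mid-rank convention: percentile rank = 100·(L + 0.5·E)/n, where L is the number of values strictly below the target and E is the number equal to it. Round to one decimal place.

67.5

Sorted: 165, 177, 200, 235, 307, 397, 423, 464, 502, 550, 683, 760, 788, 806, 828, 850, 862, 869, 890, 912.
Count below 806: L = 13; count equal: E = 1; n = 20.
Percentile rank = 100·(13 + 0.5·1)/20 = 100·13.5/20 = 67.5.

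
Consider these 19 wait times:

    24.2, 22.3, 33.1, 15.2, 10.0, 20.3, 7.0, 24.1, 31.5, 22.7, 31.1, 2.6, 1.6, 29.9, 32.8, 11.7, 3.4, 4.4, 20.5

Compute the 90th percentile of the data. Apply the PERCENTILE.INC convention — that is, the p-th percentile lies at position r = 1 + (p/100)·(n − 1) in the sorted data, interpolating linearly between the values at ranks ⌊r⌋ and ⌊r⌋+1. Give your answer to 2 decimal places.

Sorted: 1.6, 2.6, 3.4, 4.4, 7.0, 10.0, 11.7, 15.2, 20.3, 20.5, 22.3, 22.7, 24.1, 24.2, 29.9, 31.1, 31.5, 32.8, 33.1.
n = 19.
r = 1 + (90/100)·(19 − 1) = 1 + 16.2 = 17.2.
Rank 17 is 31.5 and rank 18 is 32.8.
Interpolate: 31.5 + 0.2·(32.8 − 31.5) = 31.5 + 0.2·1.3 = 31.76.

31.76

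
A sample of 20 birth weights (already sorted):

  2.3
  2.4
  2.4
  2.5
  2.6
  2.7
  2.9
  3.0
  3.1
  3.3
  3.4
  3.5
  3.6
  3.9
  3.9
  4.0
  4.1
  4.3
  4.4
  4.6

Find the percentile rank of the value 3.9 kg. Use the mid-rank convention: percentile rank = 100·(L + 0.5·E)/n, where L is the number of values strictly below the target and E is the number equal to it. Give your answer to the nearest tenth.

70.0

Count below 3.9: L = 13; count equal: E = 2; n = 20.
Percentile rank = 100·(13 + 0.5·2)/20 = 100·14/20 = 70.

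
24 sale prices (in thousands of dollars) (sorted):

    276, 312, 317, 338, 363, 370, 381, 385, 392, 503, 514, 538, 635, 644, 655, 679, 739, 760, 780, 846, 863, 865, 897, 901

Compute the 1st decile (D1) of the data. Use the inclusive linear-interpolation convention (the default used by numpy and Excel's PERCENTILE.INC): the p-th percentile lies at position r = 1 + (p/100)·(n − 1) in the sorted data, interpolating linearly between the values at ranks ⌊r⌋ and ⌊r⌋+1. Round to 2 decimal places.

n = 24.
r = 1 + (10/100)·(24 − 1) = 1 + 2.3 = 3.3.
Rank 3 is 317 and rank 4 is 338.
Interpolate: 317 + 0.3·(338 − 317) = 317 + 0.3·21 = 323.3.

323.30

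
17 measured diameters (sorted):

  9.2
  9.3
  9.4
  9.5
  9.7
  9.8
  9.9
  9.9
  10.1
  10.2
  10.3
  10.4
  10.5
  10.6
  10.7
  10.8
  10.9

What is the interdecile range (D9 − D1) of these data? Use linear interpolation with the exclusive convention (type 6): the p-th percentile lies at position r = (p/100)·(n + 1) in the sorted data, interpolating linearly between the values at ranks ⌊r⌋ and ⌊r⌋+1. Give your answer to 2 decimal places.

n = 17.
P10: r = 1.8; ranks 1–2 are 9.2, 9.3; interpolating gives 9.28.
P90: r = 16.2; ranks 16–17 are 10.8, 10.9; interpolating gives 10.82.
Difference: 10.82 − 9.28 = 1.54.

1.54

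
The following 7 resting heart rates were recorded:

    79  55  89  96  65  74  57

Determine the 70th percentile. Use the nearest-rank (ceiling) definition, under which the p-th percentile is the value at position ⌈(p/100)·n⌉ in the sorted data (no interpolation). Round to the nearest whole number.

79

Sorted: 55, 57, 65, 74, 79, 89, 96.
n = 7.
Position = ⌈70/100 · 7⌉ = ⌈4.9⌉ = 5.
The value at rank 5 is 79.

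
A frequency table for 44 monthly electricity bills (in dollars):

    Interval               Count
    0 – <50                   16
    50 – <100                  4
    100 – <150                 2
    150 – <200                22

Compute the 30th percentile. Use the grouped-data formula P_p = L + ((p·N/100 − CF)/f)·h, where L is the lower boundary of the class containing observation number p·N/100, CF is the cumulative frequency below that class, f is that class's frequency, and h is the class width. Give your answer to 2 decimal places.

N = 44; target position k = 30/100 · 44 = 13.2.
Cumulative frequencies: 16, 20, 22, 44.
Observation 13.2 falls in the class 0 – <50.
L = 0, CF = 0, f = 16, h = 50.
P30 = 0 + ((13.2 − 0)/16)·50 = 0 + 41.25 = 41.25.

41.25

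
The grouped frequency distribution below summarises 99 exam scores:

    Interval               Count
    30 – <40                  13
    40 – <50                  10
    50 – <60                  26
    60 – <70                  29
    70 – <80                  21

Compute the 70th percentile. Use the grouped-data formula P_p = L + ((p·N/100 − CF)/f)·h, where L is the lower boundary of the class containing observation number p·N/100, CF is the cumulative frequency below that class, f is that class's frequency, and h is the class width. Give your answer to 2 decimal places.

N = 99; target position k = 70/100 · 99 = 69.3.
Cumulative frequencies: 13, 23, 49, 78, 99.
Observation 69.3 falls in the class 60 – <70.
L = 60, CF = 49, f = 29, h = 10.
P70 = 60 + ((69.3 − 49)/29)·10 = 60 + 7 = 67.

67.00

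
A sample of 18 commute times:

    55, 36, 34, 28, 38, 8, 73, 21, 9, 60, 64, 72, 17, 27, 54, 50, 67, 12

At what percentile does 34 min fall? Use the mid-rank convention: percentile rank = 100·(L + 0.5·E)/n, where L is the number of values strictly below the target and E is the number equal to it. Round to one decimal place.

Sorted: 8, 9, 12, 17, 21, 27, 28, 34, 36, 38, 50, 54, 55, 60, 64, 67, 72, 73.
Count below 34: L = 7; count equal: E = 1; n = 18.
Percentile rank = 100·(7 + 0.5·1)/18 = 100·7.5/18 = 41.67.

41.7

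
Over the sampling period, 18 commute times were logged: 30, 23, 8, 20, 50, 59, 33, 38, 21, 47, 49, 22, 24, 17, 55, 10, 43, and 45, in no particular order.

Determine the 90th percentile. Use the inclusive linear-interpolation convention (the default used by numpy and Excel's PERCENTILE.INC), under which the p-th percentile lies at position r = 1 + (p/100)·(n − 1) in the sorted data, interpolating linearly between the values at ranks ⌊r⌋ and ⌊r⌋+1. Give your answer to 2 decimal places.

Sorted: 8, 10, 17, 20, 21, 22, 23, 24, 30, 33, 38, 43, 45, 47, 49, 50, 55, 59.
n = 18.
r = 1 + (90/100)·(18 − 1) = 1 + 15.3 = 16.3.
Rank 16 is 50 and rank 17 is 55.
Interpolate: 50 + 0.3·(55 − 50) = 50 + 0.3·5 = 51.5.

51.50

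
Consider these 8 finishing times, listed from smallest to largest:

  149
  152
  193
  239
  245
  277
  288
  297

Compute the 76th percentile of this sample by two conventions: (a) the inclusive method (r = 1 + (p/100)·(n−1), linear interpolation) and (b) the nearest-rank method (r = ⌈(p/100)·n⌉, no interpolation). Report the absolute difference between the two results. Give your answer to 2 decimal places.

7.48

n = 8.
(a) r = 6.32; between ranks 6 (277) and 7 (288): 280.52.
(b) the nearest-rank method: rank 7 → 288.
|280.52 − 288| = 7.48.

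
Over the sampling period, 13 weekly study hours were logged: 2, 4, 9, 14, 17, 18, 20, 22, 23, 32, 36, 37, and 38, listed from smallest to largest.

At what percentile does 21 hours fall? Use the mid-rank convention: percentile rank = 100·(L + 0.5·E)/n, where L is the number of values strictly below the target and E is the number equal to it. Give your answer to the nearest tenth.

Count below 21: L = 7; count equal: E = 0; n = 13.
Percentile rank = 100·(7 + 0.5·0)/13 = 100·7/13 = 53.85.

53.8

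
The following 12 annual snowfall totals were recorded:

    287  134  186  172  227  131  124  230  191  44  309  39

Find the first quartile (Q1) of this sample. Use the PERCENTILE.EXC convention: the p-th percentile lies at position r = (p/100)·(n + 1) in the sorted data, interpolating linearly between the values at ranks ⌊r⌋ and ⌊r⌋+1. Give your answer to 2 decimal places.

Sorted: 39, 44, 124, 131, 134, 172, 186, 191, 227, 230, 287, 309.
n = 12.
r = (25/100)·(12 + 1) = 3.25.
Rank 3 is 124 and rank 4 is 131.
Interpolate: 124 + 0.25·(131 − 124) = 124 + 0.25·7 = 125.75.

125.75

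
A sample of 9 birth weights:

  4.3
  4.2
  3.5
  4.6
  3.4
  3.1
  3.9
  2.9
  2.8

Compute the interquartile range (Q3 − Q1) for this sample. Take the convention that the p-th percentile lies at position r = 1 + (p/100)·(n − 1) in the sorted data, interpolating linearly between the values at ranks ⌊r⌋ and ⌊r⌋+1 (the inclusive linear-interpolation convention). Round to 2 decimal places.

1.10

Sorted: 2.8, 2.9, 3.1, 3.4, 3.5, 3.9, 4.2, 4.3, 4.6.
n = 9.
P25: r = 3 (integer) → 3.1.
P75: r = 7 (integer) → 4.2.
Difference: 4.2 − 3.1 = 1.1.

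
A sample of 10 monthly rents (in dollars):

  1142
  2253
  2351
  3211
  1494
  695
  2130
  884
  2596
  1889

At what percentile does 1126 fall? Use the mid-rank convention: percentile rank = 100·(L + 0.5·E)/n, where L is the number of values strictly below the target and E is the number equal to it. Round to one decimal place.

Sorted: 695, 884, 1142, 1494, 1889, 2130, 2253, 2351, 2596, 3211.
Count below 1126: L = 2; count equal: E = 0; n = 10.
Percentile rank = 100·(2 + 0.5·0)/10 = 100·2/10 = 20.

20.0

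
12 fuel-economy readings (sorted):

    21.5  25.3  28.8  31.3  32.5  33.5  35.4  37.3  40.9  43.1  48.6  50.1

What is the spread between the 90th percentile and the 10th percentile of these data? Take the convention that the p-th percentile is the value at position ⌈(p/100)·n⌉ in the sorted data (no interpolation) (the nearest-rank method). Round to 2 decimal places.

23.30

n = 12.
P10: rank ⌈10/100·12⌉ = 2 → 25.3.
P90: rank ⌈90/100·12⌉ = 11 → 48.6.
Difference: 48.6 − 25.3 = 23.3.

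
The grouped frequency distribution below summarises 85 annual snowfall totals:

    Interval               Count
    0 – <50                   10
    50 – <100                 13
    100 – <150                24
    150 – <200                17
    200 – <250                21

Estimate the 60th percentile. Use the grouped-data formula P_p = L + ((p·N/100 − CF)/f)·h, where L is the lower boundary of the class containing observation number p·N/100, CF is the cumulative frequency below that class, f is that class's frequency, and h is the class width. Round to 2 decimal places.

N = 85; target position k = 60/100 · 85 = 51.
Cumulative frequencies: 10, 23, 47, 64, 85.
Observation 51 falls in the class 150 – <200.
L = 150, CF = 47, f = 17, h = 50.
P60 = 150 + ((51 − 47)/17)·50 = 150 + 11.7647 = 161.765.

161.76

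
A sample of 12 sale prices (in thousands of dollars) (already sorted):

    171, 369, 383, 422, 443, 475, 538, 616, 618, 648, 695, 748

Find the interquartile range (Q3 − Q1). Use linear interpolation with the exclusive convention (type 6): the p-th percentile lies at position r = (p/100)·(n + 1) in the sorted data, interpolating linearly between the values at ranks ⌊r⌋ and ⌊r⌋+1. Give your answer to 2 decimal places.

247.75

n = 12.
P25: r = 3.25; ranks 3–4 are 383, 422; interpolating gives 392.75.
P75: r = 9.75; ranks 9–10 are 618, 648; interpolating gives 640.5.
Difference: 640.5 − 392.75 = 247.75.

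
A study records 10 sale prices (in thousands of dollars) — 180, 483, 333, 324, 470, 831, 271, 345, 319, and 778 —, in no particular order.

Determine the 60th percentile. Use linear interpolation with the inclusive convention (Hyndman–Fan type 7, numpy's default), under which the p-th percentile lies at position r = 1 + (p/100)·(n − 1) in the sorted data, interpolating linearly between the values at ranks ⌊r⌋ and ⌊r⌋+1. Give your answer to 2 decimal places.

395.00

Sorted: 180, 271, 319, 324, 333, 345, 470, 483, 778, 831.
n = 10.
r = 1 + (60/100)·(10 − 1) = 1 + 5.4 = 6.4.
Rank 6 is 345 and rank 7 is 470.
Interpolate: 345 + 0.4·(470 − 345) = 345 + 0.4·125 = 395.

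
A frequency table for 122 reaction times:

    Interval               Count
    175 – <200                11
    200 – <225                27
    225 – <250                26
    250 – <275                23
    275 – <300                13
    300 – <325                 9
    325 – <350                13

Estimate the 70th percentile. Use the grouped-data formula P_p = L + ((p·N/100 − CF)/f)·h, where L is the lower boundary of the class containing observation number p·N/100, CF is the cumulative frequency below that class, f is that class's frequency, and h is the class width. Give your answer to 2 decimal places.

273.26

N = 122; target position k = 70/100 · 122 = 85.4.
Cumulative frequencies: 11, 38, 64, 87, 100, 109, 122.
Observation 85.4 falls in the class 250 – <275.
L = 250, CF = 64, f = 23, h = 25.
P70 = 250 + ((85.4 − 64)/23)·25 = 250 + 23.2609 = 273.261.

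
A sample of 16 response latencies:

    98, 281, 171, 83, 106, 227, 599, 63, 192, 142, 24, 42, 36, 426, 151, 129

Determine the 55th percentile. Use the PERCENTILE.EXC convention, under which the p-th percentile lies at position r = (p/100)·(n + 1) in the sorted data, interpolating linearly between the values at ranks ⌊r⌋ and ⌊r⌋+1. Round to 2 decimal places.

Sorted: 24, 36, 42, 63, 83, 98, 106, 129, 142, 151, 171, 192, 227, 281, 426, 599.
n = 16.
r = (55/100)·(16 + 1) = 9.35.
Rank 9 is 142 and rank 10 is 151.
Interpolate: 142 + 0.35·(151 − 142) = 142 + 0.35·9 = 145.15.

145.15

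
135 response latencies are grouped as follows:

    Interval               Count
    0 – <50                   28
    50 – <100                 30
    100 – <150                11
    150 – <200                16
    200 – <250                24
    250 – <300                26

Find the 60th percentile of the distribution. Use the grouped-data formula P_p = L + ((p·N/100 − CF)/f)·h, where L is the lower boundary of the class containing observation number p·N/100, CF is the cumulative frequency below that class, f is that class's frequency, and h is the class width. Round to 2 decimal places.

187.50

N = 135; target position k = 60/100 · 135 = 81.
Cumulative frequencies: 28, 58, 69, 85, 109, 135.
Observation 81 falls in the class 150 – <200.
L = 150, CF = 69, f = 16, h = 50.
P60 = 150 + ((81 − 69)/16)·50 = 150 + 37.5 = 187.5.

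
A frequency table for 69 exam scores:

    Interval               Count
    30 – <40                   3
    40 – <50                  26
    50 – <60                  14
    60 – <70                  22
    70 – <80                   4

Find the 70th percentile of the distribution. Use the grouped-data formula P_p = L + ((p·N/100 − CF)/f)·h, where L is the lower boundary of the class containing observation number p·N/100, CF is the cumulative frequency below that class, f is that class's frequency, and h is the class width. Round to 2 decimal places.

N = 69; target position k = 70/100 · 69 = 48.3.
Cumulative frequencies: 3, 29, 43, 65, 69.
Observation 48.3 falls in the class 60 – <70.
L = 60, CF = 43, f = 22, h = 10.
P70 = 60 + ((48.3 − 43)/22)·10 = 60 + 2.40909 = 62.4091.

62.41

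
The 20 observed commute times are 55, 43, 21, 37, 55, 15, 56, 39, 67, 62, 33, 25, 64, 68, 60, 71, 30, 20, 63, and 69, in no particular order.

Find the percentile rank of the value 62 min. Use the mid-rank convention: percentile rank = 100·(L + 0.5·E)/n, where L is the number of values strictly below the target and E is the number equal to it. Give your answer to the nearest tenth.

67.5

Sorted: 15, 20, 21, 25, 30, 33, 37, 39, 43, 55, 55, 56, 60, 62, 63, 64, 67, 68, 69, 71.
Count below 62: L = 13; count equal: E = 1; n = 20.
Percentile rank = 100·(13 + 0.5·1)/20 = 100·13.5/20 = 67.5.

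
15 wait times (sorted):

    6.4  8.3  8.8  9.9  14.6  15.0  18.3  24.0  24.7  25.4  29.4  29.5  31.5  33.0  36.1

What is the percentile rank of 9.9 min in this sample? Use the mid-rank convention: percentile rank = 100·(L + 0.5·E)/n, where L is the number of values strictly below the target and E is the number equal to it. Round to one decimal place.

Count below 9.9: L = 3; count equal: E = 1; n = 15.
Percentile rank = 100·(3 + 0.5·1)/15 = 100·3.5/15 = 23.33.

23.3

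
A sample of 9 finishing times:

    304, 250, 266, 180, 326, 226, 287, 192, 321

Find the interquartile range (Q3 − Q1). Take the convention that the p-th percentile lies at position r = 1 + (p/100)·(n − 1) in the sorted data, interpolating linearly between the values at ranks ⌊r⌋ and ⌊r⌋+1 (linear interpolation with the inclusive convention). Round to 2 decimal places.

Sorted: 180, 192, 226, 250, 266, 287, 304, 321, 326.
n = 9.
P25: r = 3 (integer) → 226.
P75: r = 7 (integer) → 304.
Difference: 304 − 226 = 78.

78.00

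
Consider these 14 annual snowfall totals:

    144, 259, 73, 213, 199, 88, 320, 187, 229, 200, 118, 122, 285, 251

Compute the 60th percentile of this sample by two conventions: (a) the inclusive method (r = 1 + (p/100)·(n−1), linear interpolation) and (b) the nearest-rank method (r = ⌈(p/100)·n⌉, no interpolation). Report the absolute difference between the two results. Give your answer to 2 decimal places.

2.60

Sorted: 73, 88, 118, 122, 144, 187, 199, 200, 213, 229, 251, 259, 285, 320.
n = 14.
(a) r = 8.8; between ranks 8 (200) and 9 (213): 210.4.
(b) the nearest-rank method: rank 9 → 213.
|210.4 − 213| = 2.6.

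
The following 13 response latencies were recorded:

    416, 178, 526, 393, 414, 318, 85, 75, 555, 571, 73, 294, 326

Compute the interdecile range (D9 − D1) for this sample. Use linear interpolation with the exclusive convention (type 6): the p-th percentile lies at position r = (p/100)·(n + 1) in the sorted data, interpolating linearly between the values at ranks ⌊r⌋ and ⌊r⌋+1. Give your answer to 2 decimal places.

Sorted: 73, 75, 85, 178, 294, 318, 326, 393, 414, 416, 526, 555, 571.
n = 13.
P10: r = 1.4; ranks 1–2 are 73, 75; interpolating gives 73.8.
P90: r = 12.6; ranks 12–13 are 555, 571; interpolating gives 564.6.
Difference: 564.6 − 73.8 = 490.8.

490.80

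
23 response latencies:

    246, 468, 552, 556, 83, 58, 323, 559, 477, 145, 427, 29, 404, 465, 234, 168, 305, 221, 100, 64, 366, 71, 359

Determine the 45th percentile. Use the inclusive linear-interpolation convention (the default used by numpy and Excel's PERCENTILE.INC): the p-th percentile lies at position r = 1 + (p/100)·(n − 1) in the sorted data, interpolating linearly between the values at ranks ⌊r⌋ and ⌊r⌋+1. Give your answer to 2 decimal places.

244.80

Sorted: 29, 58, 64, 71, 83, 100, 145, 168, 221, 234, 246, 305, 323, 359, 366, 404, 427, 465, 468, 477, 552, 556, 559.
n = 23.
r = 1 + (45/100)·(23 − 1) = 1 + 9.9 = 10.9.
Rank 10 is 234 and rank 11 is 246.
Interpolate: 234 + 0.9·(246 − 234) = 234 + 0.9·12 = 244.8.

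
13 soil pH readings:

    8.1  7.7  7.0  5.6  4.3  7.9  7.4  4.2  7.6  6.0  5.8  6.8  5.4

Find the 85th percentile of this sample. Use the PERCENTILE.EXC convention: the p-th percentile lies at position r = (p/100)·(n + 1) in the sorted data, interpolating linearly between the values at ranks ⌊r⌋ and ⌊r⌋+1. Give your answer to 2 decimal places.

7.88

Sorted: 4.2, 4.3, 5.4, 5.6, 5.8, 6.0, 6.8, 7.0, 7.4, 7.6, 7.7, 7.9, 8.1.
n = 13.
r = (85/100)·(13 + 1) = 11.9.
Rank 11 is 7.7 and rank 12 is 7.9.
Interpolate: 7.7 + 0.9·(7.9 − 7.7) = 7.7 + 0.9·0.2 = 7.88.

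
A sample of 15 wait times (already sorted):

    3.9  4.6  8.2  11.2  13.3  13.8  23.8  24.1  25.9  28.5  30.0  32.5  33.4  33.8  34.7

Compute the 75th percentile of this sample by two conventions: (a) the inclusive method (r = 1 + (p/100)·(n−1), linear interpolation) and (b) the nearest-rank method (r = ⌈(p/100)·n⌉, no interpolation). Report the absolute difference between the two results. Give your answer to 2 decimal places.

n = 15.
(a) r = 11.5; between ranks 11 (30.0) and 12 (32.5): 31.25.
(b) the nearest-rank method: rank 12 → 32.5.
|31.25 − 32.5| = 1.25.

1.25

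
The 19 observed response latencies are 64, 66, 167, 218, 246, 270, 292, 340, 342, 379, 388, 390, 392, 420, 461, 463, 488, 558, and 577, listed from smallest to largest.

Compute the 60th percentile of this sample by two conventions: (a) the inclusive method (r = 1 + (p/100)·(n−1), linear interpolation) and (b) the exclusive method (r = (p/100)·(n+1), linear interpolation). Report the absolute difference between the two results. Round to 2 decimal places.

0.40

n = 19.
(a) r = 11.8; between ranks 11 (388) and 12 (390): 389.6.
(b) r = 12 → value at rank 12 = 390.
|389.6 − 390| = 0.4.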